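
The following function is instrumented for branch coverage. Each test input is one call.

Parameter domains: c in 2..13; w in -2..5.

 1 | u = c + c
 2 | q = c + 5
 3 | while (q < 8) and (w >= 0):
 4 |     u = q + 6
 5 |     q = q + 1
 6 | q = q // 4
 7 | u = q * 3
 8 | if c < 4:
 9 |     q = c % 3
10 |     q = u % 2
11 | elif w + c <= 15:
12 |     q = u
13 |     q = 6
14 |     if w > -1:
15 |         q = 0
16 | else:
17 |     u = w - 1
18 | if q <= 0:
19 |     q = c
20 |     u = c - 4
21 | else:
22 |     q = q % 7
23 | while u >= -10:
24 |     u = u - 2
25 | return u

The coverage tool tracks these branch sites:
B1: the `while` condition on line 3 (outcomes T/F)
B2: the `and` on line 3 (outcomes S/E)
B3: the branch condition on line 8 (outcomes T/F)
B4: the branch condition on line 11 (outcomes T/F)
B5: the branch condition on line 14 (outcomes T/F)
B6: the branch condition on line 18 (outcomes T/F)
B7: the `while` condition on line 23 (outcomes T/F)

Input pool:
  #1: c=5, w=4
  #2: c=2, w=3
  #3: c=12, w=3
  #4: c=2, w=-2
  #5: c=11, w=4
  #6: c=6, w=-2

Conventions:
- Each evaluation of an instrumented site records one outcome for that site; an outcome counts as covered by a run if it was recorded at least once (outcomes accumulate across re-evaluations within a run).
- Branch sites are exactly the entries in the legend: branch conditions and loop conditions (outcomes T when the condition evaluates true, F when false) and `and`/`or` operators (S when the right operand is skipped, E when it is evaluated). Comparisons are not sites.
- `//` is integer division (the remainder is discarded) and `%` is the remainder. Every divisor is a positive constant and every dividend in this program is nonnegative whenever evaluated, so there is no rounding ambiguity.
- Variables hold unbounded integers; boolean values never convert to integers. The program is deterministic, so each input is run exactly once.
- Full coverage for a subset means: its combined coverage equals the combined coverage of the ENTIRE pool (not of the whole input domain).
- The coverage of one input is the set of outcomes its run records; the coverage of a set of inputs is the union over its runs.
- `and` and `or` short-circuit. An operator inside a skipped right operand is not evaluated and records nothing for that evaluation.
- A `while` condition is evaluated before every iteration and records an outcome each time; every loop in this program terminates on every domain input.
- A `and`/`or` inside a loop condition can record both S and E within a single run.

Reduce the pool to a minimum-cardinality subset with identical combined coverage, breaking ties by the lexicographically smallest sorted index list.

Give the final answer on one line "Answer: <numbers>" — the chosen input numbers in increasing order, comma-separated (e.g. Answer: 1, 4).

#1 (c=5, w=4) -> covered: B1=F, B2=S, B3=F, B4=T, B5=T, B6=T, B7=T, B7=F
#2 (c=2, w=3) -> covered: B1=T, B1=F, B2=S, B2=E, B3=T, B6=T, B7=T, B7=F
#3 (c=12, w=3) -> covered: B1=F, B2=S, B3=F, B4=T, B5=T, B6=T, B7=T, B7=F
#4 (c=2, w=-2) -> covered: B1=F, B2=E, B3=T, B6=F, B7=T, B7=F
#5 (c=11, w=4) -> covered: B1=F, B2=S, B3=F, B4=T, B5=T, B6=T, B7=T, B7=F
#6 (c=6, w=-2) -> covered: B1=F, B2=S, B3=F, B4=T, B5=F, B6=F, B7=T, B7=F
together the pool reaches 13 outcomes: B1=T, B1=F, B2=S, B2=E, B3=T, B3=F, B4=T, B5=T, B5=F, B6=T, B6=F, B7=T, B7=F
size 1 is not enough: best union over all size-1 subsets is 8/13
size 2 is not enough: best union over all size-2 subsets is 12/13
at size 3, {1, 2, 6} reaches all 13 outcomes; every lexicographically earlier size-3 subset fails

Answer: 1, 2, 6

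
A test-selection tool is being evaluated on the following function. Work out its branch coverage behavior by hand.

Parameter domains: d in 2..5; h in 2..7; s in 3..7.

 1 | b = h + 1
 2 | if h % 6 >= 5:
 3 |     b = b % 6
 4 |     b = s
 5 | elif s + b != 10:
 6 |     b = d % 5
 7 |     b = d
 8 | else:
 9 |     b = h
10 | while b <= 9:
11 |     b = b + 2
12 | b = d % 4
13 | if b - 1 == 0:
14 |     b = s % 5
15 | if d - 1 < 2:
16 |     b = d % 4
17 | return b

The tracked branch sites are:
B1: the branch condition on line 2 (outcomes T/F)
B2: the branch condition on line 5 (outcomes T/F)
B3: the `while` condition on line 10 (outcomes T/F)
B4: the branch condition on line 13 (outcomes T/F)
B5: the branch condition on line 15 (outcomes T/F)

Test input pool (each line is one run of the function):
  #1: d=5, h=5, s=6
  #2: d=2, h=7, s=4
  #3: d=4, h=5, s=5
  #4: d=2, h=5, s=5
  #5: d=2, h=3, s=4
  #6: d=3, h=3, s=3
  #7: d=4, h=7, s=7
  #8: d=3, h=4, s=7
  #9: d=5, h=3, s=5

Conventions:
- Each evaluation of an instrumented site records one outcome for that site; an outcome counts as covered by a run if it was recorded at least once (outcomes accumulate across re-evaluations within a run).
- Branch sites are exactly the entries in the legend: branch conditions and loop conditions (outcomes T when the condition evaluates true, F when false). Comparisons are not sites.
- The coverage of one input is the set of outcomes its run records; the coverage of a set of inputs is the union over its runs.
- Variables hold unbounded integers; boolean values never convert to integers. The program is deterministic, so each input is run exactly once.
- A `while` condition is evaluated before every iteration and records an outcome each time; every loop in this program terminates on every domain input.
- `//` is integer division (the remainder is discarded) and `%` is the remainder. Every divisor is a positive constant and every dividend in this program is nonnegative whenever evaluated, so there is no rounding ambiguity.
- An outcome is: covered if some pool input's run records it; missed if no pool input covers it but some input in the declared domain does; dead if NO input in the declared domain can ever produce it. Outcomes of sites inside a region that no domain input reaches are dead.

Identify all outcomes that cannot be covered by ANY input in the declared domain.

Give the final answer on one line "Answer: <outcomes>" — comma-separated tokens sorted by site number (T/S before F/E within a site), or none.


checking every outcome against all 120 domain inputs:
  reachable outcomes have witnesses, e.g. B1=T (e.g. d=2, h=5, s=3), B1=F (e.g. d=2, h=2, s=3), B2=T (e.g. d=2, h=2, s=3), B2=F (e.g. d=2, h=2, s=7)
Answer: none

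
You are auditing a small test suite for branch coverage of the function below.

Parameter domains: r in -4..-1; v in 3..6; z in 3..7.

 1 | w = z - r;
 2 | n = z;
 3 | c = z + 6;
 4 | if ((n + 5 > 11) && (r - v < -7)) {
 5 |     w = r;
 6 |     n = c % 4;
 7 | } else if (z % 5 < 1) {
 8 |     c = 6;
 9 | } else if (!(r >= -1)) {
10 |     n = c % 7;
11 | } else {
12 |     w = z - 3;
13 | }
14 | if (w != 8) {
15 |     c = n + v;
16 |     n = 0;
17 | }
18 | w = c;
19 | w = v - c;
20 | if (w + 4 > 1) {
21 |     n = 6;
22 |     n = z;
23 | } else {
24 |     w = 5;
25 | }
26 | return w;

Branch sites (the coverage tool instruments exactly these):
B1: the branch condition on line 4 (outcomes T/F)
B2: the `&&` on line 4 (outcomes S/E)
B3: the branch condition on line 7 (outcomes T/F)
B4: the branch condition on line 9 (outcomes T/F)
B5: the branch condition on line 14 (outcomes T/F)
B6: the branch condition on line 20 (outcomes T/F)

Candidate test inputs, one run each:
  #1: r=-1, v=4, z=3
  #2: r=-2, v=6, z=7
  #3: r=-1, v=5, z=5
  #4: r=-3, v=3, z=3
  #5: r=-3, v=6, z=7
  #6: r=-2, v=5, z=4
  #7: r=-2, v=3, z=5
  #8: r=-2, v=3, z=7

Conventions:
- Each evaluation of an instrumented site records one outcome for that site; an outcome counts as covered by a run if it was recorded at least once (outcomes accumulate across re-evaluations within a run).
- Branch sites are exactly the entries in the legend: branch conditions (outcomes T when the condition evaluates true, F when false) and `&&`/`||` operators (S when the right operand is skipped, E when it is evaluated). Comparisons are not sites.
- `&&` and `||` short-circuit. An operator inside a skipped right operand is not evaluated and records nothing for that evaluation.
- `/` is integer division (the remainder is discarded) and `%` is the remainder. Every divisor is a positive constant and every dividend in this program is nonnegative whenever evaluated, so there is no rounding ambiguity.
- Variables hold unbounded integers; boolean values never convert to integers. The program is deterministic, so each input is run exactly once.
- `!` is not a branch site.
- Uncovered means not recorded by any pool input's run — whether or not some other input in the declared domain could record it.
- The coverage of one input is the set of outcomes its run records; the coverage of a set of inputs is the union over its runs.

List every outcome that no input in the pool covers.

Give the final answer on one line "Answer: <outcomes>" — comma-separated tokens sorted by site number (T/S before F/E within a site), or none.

input #1, r=-1, v=4, z=3: events B2->S, B1->F, B3->F, B4->F, B5->T, B6->F; outcomes B1=F, B2=S, B3=F, B4=F, B5=T, B6=F
input #2, r=-2, v=6, z=7: events B2->E, B1->T, B5->T, B6->T; outcomes B1=T, B2=E, B5=T, B6=T
input #3, r=-1, v=5, z=5: events B2->S, B1->F, B3->T, B5->T, B6->F; outcomes B1=F, B2=S, B3=T, B5=T, B6=F
input #4, r=-3, v=3, z=3: events B2->S, B1->F, B3->F, B4->T, B5->T, B6->T; outcomes B1=F, B2=S, B3=F, B4=T, B5=T, B6=T
input #5, r=-3, v=6, z=7: events B2->E, B1->T, B5->T, B6->T; outcomes B1=T, B2=E, B5=T, B6=T
input #6, r=-2, v=5, z=4: events B2->S, B1->F, B3->F, B4->T, B5->T, B6->F; outcomes B1=F, B2=S, B3=F, B4=T, B5=T, B6=F
input #7, r=-2, v=3, z=5: events B2->S, B1->F, B3->T, B5->T, B6->F; outcomes B1=F, B2=S, B3=T, B5=T, B6=F
input #8, r=-2, v=3, z=7: events B2->E, B1->F, B3->F, B4->T, B5->T, B6->F; outcomes B1=F, B2=E, B3=F, B4=T, B5=T, B6=F
union over the pool: B1=T, B1=F, B2=S, B2=E, B3=T, B3=F, B4=T, B4=F, B5=T, B6=T, B6=F
uncovered (1 of 12): B5=F

Answer: B5=F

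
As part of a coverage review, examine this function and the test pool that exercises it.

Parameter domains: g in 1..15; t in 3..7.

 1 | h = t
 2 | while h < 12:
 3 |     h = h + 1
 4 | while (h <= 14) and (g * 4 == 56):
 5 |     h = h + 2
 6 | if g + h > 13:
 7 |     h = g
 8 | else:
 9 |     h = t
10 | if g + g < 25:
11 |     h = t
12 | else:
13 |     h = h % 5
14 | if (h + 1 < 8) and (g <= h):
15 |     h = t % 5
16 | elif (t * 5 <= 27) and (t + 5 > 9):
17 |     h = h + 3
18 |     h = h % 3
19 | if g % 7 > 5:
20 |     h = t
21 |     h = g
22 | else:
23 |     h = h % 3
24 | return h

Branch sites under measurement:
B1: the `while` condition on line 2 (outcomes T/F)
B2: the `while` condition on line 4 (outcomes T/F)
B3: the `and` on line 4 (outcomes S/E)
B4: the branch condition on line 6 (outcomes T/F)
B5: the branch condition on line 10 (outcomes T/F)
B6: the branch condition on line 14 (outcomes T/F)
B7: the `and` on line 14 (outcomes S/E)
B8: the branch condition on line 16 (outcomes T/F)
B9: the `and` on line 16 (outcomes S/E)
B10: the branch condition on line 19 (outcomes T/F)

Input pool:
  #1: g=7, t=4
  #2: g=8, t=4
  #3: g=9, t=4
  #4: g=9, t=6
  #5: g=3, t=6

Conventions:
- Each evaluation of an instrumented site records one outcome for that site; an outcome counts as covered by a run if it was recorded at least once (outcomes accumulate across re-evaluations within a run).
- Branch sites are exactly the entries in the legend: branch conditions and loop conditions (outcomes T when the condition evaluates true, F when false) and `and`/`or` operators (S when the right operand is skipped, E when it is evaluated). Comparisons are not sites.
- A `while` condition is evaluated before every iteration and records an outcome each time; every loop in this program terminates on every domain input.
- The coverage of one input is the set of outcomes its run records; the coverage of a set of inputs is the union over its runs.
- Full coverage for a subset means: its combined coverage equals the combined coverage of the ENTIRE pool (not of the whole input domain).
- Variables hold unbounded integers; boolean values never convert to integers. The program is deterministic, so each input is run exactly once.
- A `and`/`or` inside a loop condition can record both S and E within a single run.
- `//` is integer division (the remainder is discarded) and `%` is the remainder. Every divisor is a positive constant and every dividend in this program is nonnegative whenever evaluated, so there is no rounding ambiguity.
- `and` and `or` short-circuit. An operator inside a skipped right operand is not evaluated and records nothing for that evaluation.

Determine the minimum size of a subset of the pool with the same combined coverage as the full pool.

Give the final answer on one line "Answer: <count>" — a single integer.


#1 (g=7, t=4) -> B1->T, B1->T, B1->T, B1->T, B1->T, B1->T, B1->T, B1->T, B1->F, B3->E, B2->F, B4->T, B5->T, B7->E, ...; covered: B1=T, B1=F, B2=F, B3=E, B4=T, B5=T, B6=F, B7=E, B8=F, B9=E, B10=F
#2 (g=8, t=4) -> B1->T, B1->T, B1->T, B1->T, B1->T, B1->T, B1->T, B1->T, B1->F, B3->E, B2->F, B4->T, B5->T, B7->E, ...; covered: B1=T, B1=F, B2=F, B3=E, B4=T, B5=T, B6=F, B7=E, B8=F, B9=E, B10=F
#3 (g=9, t=4) -> B1->T, B1->T, B1->T, B1->T, B1->T, B1->T, B1->T, B1->T, B1->F, B3->E, B2->F, B4->T, B5->T, B7->E, ...; covered: B1=T, B1=F, B2=F, B3=E, B4=T, B5=T, B6=F, B7=E, B8=F, B9=E, B10=F
#4 (g=9, t=6) -> B1->T, B1->T, B1->T, B1->T, B1->T, B1->T, B1->F, B3->E, B2->F, B4->T, B5->T, B7->E, B6->F, B9->S, ...; covered: B1=T, B1=F, B2=F, B3=E, B4=T, B5=T, B6=F, B7=E, B8=F, B9=S, B10=F
#5 (g=3, t=6) -> B1->T, B1->T, B1->T, B1->T, B1->T, B1->T, B1->F, B3->E, B2->F, B4->T, B5->T, B7->E, B6->T, B10->F; covered: B1=T, B1=F, B2=F, B3=E, B4=T, B5=T, B6=T, B7=E, B10=F
pool-wide coverage (13 outcomes): B1=T, B1=F, B2=F, B3=E, B4=T, B5=T, B6=T, B6=F, B7=E, B8=F, B9=S, B9=E, B10=F
every size-1 subset falls short of the 13 outcomes (best: 11/13)
every size-2 subset falls short of the 13 outcomes (best: 12/13)
inputs {1, 4, 5} (size 3) cover everything; no size-3 subset with a lexicographically smaller index list covers all 13
Answer: 3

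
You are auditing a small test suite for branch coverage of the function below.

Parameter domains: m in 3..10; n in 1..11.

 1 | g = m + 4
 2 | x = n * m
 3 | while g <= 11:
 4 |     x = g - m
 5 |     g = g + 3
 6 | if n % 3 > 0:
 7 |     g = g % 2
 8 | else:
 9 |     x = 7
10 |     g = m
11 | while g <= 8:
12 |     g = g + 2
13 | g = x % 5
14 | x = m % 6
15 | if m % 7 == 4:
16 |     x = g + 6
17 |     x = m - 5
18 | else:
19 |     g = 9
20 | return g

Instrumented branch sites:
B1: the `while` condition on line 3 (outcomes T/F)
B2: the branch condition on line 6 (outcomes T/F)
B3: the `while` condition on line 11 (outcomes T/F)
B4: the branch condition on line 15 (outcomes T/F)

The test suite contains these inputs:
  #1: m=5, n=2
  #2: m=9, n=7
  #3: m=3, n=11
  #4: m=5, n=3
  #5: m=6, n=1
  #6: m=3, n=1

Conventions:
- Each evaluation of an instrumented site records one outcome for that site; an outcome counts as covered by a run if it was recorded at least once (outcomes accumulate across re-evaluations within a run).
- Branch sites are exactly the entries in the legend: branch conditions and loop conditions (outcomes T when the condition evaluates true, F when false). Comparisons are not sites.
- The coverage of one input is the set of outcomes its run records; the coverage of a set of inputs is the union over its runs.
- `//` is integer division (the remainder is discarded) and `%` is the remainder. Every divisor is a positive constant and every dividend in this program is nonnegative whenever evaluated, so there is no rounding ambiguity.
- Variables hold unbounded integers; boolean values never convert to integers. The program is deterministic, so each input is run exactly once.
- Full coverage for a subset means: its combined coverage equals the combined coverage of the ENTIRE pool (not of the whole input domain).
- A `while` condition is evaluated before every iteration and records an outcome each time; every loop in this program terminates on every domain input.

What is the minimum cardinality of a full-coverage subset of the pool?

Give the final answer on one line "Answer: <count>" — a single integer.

input #1, m=5, n=2: events B1->T, B1->F, B2->T, B3->T, B3->T, B3->T, B3->T, B3->T, B3->F, B4->F; outcomes B1=T, B1=F, B2=T, B3=T, B3=F, B4=F
input #2, m=9, n=7: events B1->F, B2->T, B3->T, B3->T, B3->T, B3->T, B3->F, B4->F; outcomes B1=F, B2=T, B3=T, B3=F, B4=F
input #3, m=3, n=11: events B1->T, B1->T, B1->F, B2->T, B3->T, B3->T, B3->T, B3->T, B3->F, B4->F; outcomes B1=T, B1=F, B2=T, B3=T, B3=F, B4=F
input #4, m=5, n=3: events B1->T, B1->F, B2->F, B3->T, B3->T, B3->F, B4->F; outcomes B1=T, B1=F, B2=F, B3=T, B3=F, B4=F
input #5, m=6, n=1: events B1->T, B1->F, B2->T, B3->T, B3->T, B3->T, B3->T, B3->F, B4->F; outcomes B1=T, B1=F, B2=T, B3=T, B3=F, B4=F
input #6, m=3, n=1: events B1->T, B1->T, B1->F, B2->T, B3->T, B3->T, B3->T, B3->T, B3->F, B4->F; outcomes B1=T, B1=F, B2=T, B3=T, B3=F, B4=F
union over all inputs: B1=T, B1=F, B2=T, B2=F, B3=T, B3=F, B4=F (7 outcomes)
every size-1 subset falls short of the 7 outcomes (best: 6/7)
inputs {1, 4} (size 2) cover everything; no size-2 subset with a lexicographically smaller index list covers all 7

Answer: 2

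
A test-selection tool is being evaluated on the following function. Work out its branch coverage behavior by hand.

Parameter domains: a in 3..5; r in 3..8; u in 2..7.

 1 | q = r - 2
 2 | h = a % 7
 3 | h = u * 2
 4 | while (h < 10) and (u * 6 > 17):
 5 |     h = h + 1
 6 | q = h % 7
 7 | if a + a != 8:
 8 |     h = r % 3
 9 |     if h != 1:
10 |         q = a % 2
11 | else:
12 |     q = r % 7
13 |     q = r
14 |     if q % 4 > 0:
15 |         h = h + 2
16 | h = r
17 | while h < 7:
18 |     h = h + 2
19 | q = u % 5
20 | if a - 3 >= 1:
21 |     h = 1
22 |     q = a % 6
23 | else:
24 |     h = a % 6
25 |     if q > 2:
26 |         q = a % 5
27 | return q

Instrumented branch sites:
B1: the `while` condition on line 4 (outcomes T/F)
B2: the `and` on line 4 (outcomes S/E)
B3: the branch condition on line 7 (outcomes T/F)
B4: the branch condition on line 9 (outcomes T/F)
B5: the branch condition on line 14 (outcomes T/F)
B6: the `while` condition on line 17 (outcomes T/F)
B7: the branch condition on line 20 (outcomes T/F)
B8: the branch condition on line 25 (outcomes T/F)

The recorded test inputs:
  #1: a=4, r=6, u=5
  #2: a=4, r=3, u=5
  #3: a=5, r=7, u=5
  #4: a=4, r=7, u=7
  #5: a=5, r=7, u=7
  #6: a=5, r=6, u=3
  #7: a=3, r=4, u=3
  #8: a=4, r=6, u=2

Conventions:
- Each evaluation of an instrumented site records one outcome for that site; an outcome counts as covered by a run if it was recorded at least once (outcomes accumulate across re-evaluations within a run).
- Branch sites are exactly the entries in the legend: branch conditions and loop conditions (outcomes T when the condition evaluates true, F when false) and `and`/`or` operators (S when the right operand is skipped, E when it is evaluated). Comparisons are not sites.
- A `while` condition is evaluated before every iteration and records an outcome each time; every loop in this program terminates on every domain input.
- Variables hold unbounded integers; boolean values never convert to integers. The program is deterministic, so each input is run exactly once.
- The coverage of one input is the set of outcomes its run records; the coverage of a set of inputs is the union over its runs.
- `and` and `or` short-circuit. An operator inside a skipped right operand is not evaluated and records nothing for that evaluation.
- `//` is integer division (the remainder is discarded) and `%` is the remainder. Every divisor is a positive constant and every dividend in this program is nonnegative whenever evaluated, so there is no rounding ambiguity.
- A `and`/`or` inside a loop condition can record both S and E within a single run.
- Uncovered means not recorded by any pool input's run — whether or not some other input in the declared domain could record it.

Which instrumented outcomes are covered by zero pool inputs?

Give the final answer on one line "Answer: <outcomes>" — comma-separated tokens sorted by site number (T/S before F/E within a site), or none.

run #1 (a=4, r=6, u=5) runs B2->S, B1->F, B3->F, B5->T, B6->T, B6->F, B7->T; records B1=F, B2=S, B3=F, B5=T, B6=T, B6=F, B7=T
run #2 (a=4, r=3, u=5) runs B2->S, B1->F, B3->F, B5->T, B6->T, B6->T, B6->F, B7->T; records B1=F, B2=S, B3=F, B5=T, B6=T, B6=F, B7=T
run #3 (a=5, r=7, u=5) runs B2->S, B1->F, B3->T, B4->F, B6->F, B7->T; records B1=F, B2=S, B3=T, B4=F, B6=F, B7=T
run #4 (a=4, r=7, u=7) runs B2->S, B1->F, B3->F, B5->T, B6->F, B7->T; records B1=F, B2=S, B3=F, B5=T, B6=F, B7=T
run #5 (a=5, r=7, u=7) runs B2->S, B1->F, B3->T, B4->F, B6->F, B7->T; records B1=F, B2=S, B3=T, B4=F, B6=F, B7=T
run #6 (a=5, r=6, u=3) runs B2->E, B1->T, B2->E, B1->T, B2->E, B1->T, B2->E, B1->T, B2->S, B1->F, B3->T, B4->T, B6->T, B6->F, ...; records B1=T, B1=F, B2=S, B2=E, B3=T, B4=T, B6=T, B6=F, B7=T
run #7 (a=3, r=4, u=3) runs B2->E, B1->T, B2->E, B1->T, B2->E, B1->T, B2->E, B1->T, B2->S, B1->F, B3->T, B4->F, B6->T, B6->T, ...; records B1=T, B1=F, B2=S, B2=E, B3=T, B4=F, B6=T, B6=F, B7=F, B8=T
run #8 (a=4, r=6, u=2) runs B2->E, B1->F, B3->F, B5->T, B6->T, B6->F, B7->T; records B1=F, B2=E, B3=F, B5=T, B6=T, B6=F, B7=T
union over the pool: B1=T, B1=F, B2=S, B2=E, B3=T, B3=F, B4=T, B4=F, B5=T, B6=T, B6=F, B7=T, B7=F, B8=T
uncovered (2 of 16): B5=F, B8=F

Answer: B5=F, B8=F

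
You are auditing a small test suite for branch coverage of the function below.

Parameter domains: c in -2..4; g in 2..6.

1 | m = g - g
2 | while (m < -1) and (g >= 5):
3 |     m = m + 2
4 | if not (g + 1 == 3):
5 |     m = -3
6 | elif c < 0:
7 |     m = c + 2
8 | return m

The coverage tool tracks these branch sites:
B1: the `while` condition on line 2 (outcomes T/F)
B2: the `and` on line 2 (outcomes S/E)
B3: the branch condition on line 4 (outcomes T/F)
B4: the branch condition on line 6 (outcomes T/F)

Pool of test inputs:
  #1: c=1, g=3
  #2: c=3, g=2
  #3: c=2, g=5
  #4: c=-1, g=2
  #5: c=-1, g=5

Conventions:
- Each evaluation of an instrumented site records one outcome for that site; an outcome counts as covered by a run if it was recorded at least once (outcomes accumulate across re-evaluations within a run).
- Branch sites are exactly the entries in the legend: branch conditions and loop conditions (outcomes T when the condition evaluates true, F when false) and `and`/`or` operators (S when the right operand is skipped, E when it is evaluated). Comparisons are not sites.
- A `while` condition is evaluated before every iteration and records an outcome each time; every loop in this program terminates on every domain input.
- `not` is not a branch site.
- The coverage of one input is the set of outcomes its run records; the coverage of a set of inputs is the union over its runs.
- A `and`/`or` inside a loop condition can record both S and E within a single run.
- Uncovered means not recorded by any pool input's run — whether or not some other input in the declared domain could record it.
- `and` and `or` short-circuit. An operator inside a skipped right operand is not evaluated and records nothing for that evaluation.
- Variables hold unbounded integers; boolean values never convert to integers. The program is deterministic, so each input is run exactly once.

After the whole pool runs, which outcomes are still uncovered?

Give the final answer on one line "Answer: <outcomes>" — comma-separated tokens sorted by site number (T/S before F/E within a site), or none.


input #1, c=1, g=3: outcomes B1=F, B2=S, B3=T
input #2, c=3, g=2: outcomes B1=F, B2=S, B3=F, B4=F
input #3, c=2, g=5: outcomes B1=F, B2=S, B3=T
input #4, c=-1, g=2: outcomes B1=F, B2=S, B3=F, B4=T
input #5, c=-1, g=5: outcomes B1=F, B2=S, B3=T
union over the pool: B1=F, B2=S, B3=T, B3=F, B4=T, B4=F
uncovered (2 of 8): B1=T, B2=E
Answer: B1=T, B2=E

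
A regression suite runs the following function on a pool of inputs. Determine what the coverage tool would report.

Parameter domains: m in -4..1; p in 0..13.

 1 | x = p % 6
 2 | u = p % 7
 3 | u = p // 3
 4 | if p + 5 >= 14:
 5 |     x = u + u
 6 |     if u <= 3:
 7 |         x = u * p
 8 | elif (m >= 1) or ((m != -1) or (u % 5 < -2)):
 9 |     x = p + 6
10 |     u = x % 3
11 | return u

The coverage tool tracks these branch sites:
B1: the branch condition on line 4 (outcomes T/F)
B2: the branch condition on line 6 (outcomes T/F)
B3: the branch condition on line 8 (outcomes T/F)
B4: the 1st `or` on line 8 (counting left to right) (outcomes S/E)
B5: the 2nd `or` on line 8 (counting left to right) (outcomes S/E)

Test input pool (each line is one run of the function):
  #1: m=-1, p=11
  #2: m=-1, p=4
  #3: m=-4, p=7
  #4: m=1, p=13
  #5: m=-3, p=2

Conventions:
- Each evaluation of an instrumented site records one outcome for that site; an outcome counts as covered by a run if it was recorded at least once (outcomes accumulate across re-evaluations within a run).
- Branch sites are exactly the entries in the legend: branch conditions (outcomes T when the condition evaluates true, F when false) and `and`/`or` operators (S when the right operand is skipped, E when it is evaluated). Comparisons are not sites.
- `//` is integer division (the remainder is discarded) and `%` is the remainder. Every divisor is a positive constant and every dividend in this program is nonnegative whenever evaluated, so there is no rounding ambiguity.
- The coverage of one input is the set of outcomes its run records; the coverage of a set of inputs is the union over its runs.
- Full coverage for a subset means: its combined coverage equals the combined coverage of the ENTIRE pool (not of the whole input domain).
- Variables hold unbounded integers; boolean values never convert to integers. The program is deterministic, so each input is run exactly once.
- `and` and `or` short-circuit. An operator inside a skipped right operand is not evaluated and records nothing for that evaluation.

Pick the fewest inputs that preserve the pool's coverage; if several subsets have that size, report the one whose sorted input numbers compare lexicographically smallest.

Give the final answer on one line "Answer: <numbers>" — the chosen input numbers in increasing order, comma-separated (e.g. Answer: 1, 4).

input #1 (m=-1, p=11): events B1->T, B2->T; covers B1=T, B2=T
input #2 (m=-1, p=4): events B1->F, B4->E, B5->E, B3->F; covers B1=F, B3=F, B4=E, B5=E
input #3 (m=-4, p=7): events B1->F, B4->E, B5->S, B3->T; covers B1=F, B3=T, B4=E, B5=S
input #4 (m=1, p=13): events B1->T, B2->F; covers B1=T, B2=F
input #5 (m=-3, p=2): events B1->F, B4->E, B5->S, B3->T; covers B1=F, B3=T, B4=E, B5=S
union over all inputs: B1=T, B1=F, B2=T, B2=F, B3=T, B3=F, B4=E, B5=S, B5=E (9 outcomes)
checked all size-1 subsets: none covers 9 outcomes (max 4/9)
checked all size-2 subsets: none covers 9 outcomes (max 6/9)
checked all size-3 subsets: none covers 9 outcomes (max 8/9)
size 4: inputs {1, 2, 3, 4} cover all 9 outcomes, and no lexicographically smaller subset of this size does

Answer: 1, 2, 3, 4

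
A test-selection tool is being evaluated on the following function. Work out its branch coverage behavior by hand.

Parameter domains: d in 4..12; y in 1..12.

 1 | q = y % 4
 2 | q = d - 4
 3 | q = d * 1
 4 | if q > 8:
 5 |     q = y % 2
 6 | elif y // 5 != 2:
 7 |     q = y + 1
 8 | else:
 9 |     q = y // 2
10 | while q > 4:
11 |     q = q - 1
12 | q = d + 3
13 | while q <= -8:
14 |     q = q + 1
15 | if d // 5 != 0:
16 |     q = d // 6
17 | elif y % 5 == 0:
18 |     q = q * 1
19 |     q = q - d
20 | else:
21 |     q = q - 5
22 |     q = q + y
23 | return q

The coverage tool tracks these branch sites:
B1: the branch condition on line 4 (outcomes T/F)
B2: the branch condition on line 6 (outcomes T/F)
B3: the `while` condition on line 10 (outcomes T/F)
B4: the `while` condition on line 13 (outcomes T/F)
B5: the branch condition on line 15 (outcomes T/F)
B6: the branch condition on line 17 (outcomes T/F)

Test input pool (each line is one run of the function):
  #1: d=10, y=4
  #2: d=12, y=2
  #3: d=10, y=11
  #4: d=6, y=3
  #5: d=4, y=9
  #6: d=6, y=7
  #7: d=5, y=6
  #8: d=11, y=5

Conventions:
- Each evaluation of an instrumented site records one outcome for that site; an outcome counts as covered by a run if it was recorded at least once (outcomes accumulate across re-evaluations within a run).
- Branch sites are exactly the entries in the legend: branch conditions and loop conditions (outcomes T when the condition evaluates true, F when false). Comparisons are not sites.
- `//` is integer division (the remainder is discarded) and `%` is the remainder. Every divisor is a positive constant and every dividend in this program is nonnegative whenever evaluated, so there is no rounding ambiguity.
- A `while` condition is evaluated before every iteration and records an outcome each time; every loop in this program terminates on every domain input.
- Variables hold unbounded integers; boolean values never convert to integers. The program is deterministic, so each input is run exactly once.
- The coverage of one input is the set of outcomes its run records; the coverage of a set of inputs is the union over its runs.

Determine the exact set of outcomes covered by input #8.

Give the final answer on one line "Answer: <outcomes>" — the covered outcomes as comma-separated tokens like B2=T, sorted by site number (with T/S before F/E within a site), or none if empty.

Tracing the run of input #8 (d=11, y=5):
  B1->T, B3->F, B4->F, B5->T
distinct outcomes covered: B1=T, B3=F, B4=F, B5=T

Answer: B1=T, B3=F, B4=F, B5=T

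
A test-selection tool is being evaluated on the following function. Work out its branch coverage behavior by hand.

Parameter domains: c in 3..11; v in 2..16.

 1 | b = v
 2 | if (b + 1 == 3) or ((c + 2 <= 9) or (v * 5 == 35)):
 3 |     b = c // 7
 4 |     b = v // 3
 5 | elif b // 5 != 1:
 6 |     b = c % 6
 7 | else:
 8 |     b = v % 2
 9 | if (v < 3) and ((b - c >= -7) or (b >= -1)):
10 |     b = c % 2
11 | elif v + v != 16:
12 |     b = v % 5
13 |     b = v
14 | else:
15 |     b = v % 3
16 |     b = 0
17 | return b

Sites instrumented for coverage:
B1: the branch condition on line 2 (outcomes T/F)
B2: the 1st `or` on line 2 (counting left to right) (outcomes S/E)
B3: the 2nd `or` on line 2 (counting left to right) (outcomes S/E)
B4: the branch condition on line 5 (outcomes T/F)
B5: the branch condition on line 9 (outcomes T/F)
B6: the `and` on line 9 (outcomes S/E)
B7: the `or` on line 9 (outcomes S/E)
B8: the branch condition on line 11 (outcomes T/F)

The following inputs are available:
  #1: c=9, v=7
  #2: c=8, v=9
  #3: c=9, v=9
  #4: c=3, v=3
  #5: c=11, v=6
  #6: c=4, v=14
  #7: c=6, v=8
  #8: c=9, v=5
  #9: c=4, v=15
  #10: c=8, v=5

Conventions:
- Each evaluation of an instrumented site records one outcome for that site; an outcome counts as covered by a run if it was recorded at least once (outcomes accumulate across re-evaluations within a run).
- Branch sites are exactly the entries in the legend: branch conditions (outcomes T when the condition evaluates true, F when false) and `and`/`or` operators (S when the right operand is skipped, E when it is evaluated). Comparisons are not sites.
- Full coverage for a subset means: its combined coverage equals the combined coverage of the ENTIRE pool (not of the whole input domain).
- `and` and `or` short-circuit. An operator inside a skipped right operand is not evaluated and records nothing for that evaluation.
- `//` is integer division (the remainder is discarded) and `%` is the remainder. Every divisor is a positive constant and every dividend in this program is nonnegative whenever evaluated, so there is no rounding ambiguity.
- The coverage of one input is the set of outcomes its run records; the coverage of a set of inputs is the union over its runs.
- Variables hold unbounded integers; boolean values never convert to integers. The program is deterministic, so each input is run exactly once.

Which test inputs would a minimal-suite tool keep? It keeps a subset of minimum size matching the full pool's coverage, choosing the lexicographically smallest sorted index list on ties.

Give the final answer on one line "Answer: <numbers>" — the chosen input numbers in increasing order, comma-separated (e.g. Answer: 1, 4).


input #1 (c=9, v=7): events B2->E, B3->E, B1->T, B6->S, B5->F, B8->T; covers B1=T, B2=E, B3=E, B5=F, B6=S, B8=T
input #2 (c=8, v=9): events B2->E, B3->E, B1->F, B4->F, B6->S, B5->F, B8->T; covers B1=F, B2=E, B3=E, B4=F, B5=F, B6=S, B8=T
input #3 (c=9, v=9): events B2->E, B3->E, B1->F, B4->F, B6->S, B5->F, B8->T; covers B1=F, B2=E, B3=E, B4=F, B5=F, B6=S, B8=T
input #4 (c=3, v=3): events B2->E, B3->S, B1->T, B6->S, B5->F, B8->T; covers B1=T, B2=E, B3=S, B5=F, B6=S, B8=T
input #5 (c=11, v=6): events B2->E, B3->E, B1->F, B4->F, B6->S, B5->F, B8->T; covers B1=F, B2=E, B3=E, B4=F, B5=F, B6=S, B8=T
input #6 (c=4, v=14): events B2->E, B3->S, B1->T, B6->S, B5->F, B8->T; covers B1=T, B2=E, B3=S, B5=F, B6=S, B8=T
input #7 (c=6, v=8): events B2->E, B3->S, B1->T, B6->S, B5->F, B8->F; covers B1=T, B2=E, B3=S, B5=F, B6=S, B8=F
input #8 (c=9, v=5): events B2->E, B3->E, B1->F, B4->F, B6->S, B5->F, B8->T; covers B1=F, B2=E, B3=E, B4=F, B5=F, B6=S, B8=T
input #9 (c=4, v=15): events B2->E, B3->S, B1->T, B6->S, B5->F, B8->T; covers B1=T, B2=E, B3=S, B5=F, B6=S, B8=T
input #10 (c=8, v=5): events B2->E, B3->E, B1->F, B4->F, B6->S, B5->F, B8->T; covers B1=F, B2=E, B3=E, B4=F, B5=F, B6=S, B8=T
the full pool covers 10 outcomes: B1=T, B1=F, B2=E, B3=S, B3=E, B4=F, B5=F, B6=S, B8=T, B8=F
size 1 is not enough: best union over all size-1 subsets is 7/10
at size 2, {2, 7} reaches all 10 outcomes; every lexicographically earlier size-2 subset fails
Answer: 2, 7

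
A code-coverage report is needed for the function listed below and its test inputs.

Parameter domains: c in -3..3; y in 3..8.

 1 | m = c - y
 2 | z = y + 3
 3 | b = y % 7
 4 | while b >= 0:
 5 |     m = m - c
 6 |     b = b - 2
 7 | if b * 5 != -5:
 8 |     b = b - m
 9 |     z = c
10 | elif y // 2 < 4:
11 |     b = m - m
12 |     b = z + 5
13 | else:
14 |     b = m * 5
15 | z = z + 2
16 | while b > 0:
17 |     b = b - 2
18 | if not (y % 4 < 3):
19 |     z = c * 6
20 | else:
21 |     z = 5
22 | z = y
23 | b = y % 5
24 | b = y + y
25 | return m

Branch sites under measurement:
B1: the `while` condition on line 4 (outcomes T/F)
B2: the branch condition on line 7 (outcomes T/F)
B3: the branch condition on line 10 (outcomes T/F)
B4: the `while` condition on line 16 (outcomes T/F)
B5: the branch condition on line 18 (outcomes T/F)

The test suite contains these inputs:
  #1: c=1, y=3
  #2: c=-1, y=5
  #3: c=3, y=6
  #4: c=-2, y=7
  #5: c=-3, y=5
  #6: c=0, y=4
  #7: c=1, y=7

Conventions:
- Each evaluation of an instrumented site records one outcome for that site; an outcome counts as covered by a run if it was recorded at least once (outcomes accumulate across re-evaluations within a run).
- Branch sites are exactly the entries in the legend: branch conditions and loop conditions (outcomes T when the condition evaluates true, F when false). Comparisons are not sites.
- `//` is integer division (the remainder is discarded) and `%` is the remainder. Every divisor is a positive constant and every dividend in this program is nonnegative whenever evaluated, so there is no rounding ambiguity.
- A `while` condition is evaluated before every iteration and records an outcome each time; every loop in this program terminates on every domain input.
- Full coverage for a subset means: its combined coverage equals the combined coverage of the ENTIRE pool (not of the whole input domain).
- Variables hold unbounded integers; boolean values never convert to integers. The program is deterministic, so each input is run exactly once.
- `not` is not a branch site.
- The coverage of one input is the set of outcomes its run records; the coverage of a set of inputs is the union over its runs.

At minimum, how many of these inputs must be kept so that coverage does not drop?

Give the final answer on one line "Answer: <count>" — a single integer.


test 1 (c=1, y=3) fires B1->T, B1->T, B1->F, B2->F, B3->T, B4->T, B4->T, B4->T, B4->T, B4->T, B4->T, B4->F, B5->T; hits B1=T, B1=F, B2=F, B3=T, B4=T, B4=F, B5=T
test 2 (c=-1, y=5) fires B1->T, B1->T, B1->T, B1->F, B2->F, B3->T, B4->T, B4->T, B4->T, B4->T, B4->T, B4->T, B4->T, B4->F, ...; hits B1=T, B1=F, B2=F, B3=T, B4=T, B4=F, B5=F
test 3 (c=3, y=6) fires B1->T, B1->T, B1->T, B1->T, B1->F, B2->T, B4->T, B4->T, B4->T, B4->T, B4->T, B4->T, B4->T, B4->F, ...; hits B1=T, B1=F, B2=T, B4=T, B4=F, B5=F
test 4 (c=-2, y=7) fires B1->T, B1->F, B2->T, B4->T, B4->T, B4->T, B4->F, B5->T; hits B1=T, B1=F, B2=T, B4=T, B4=F, B5=T
test 5 (c=-3, y=5) fires B1->T, B1->T, B1->T, B1->F, B2->F, B3->T, B4->T, B4->T, B4->T, B4->T, B4->T, B4->T, B4->T, B4->F, ...; hits B1=T, B1=F, B2=F, B3=T, B4=T, B4=F, B5=F
test 6 (c=0, y=4) fires B1->T, B1->T, B1->T, B1->F, B2->T, B4->T, B4->F, B5->F; hits B1=T, B1=F, B2=T, B4=T, B4=F, B5=F
test 7 (c=1, y=7) fires B1->T, B1->F, B2->T, B4->T, B4->T, B4->T, B4->F, B5->T; hits B1=T, B1=F, B2=T, B4=T, B4=F, B5=T
union over all inputs: B1=T, B1=F, B2=T, B2=F, B3=T, B4=T, B4=F, B5=T, B5=F (9 outcomes)
size 1 is not enough: best union over all size-1 subsets is 7/9
at size 2, {1, 3} reaches all 9 outcomes; every lexicographically earlier size-2 subset fails
Answer: 2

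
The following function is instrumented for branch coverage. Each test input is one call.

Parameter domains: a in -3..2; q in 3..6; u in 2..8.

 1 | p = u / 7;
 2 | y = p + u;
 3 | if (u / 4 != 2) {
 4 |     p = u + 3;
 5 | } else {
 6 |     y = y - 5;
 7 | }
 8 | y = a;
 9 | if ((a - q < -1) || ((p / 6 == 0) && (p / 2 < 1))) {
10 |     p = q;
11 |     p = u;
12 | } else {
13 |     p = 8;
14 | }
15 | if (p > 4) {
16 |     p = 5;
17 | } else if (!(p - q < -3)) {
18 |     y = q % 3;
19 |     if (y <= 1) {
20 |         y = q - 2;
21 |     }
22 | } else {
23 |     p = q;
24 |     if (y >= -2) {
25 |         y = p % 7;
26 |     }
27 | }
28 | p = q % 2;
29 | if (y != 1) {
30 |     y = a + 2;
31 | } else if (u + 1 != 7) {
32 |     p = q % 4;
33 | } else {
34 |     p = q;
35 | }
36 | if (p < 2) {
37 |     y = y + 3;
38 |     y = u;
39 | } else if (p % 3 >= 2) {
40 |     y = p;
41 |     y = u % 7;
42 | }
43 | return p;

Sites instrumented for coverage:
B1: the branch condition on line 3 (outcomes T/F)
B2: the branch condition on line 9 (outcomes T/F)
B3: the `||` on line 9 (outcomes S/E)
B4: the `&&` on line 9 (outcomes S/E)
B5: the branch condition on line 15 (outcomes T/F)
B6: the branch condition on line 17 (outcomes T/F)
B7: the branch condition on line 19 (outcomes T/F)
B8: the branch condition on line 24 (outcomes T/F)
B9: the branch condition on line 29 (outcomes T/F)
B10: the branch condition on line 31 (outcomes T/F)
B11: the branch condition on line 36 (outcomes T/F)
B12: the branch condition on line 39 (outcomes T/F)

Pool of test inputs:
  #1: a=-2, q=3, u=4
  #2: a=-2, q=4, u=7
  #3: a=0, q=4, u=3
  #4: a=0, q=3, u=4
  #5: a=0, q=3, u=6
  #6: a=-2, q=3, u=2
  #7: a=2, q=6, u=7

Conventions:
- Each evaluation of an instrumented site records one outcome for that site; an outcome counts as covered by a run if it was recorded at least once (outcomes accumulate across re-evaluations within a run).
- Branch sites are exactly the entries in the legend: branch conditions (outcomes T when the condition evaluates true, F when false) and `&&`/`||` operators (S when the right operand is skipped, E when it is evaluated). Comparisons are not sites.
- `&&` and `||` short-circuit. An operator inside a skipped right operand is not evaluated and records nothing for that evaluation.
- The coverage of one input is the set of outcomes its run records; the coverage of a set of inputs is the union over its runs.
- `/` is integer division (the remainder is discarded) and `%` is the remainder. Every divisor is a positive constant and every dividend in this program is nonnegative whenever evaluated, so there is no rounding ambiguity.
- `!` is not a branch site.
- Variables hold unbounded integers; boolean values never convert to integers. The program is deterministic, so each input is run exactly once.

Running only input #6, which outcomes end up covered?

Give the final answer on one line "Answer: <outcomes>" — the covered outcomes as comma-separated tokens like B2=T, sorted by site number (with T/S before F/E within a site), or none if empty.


Running input #6 (a=-2, q=3, u=2), event by event:
  B1->T, B3->S, B2->T, B5->F, B6->T, B7->T, B9->F, B10->T, B11->F, B12->F
deduplicating events, the covered set is: B1=T, B2=T, B3=S, B5=F, B6=T, B7=T, B9=F, B10=T, B11=F, B12=F
Answer: B1=T, B2=T, B3=S, B5=F, B6=T, B7=T, B9=F, B10=T, B11=F, B12=F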